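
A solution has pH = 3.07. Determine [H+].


[H+] = 10^(-pH)
[H+] = 10^(-3.07)
[H+] = 8.511e-04 M

8.511e-04 M


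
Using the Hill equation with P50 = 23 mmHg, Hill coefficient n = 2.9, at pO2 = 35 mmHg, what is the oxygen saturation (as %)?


Y = pO2^n / (P50^n + pO2^n)
Y = 35^2.9 / (23^2.9 + 35^2.9)
Y = 77.16%

77.16%


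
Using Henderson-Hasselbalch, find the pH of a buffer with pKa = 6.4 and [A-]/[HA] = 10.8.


pH = pKa + log10([A-]/[HA])
pH = 6.4 + log10(10.8)
pH = 7.4334

7.4334


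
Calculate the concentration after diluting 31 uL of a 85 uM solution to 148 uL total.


C2 = C1 * V1 / V2
C2 = 85 * 31 / 148
C2 = 17.8041 uM

17.8041 uM


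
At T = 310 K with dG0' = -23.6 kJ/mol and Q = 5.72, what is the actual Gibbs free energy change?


dG = dG0' + RT * ln(Q) / 1000
dG = -23.6 + 8.314 * 310 * ln(5.72) / 1000
dG = -19.1052 kJ/mol

-19.1052 kJ/mol


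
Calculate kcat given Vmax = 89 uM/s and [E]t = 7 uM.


kcat = Vmax / [E]t
kcat = 89 / 7
kcat = 12.7143 s^-1

12.7143 s^-1


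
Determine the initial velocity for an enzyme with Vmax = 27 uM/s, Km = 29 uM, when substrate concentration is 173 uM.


v = Vmax * [S] / (Km + [S])
v = 27 * 173 / (29 + 173)
v = 23.1238 uM/s

23.1238 uM/s


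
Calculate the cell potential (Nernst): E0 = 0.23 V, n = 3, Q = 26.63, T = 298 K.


E = E0 - (RT/nF) * ln(Q)
E = 0.23 - (8.314 * 298 / (3 * 96485)) * ln(26.63)
E = 0.2019 V

0.2019 V


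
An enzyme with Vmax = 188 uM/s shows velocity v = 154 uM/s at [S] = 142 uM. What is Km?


Km = [S] * (Vmax - v) / v
Km = 142 * (188 - 154) / 154
Km = 31.3506 uM

31.3506 uM


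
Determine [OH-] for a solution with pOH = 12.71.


[OH-] = 10^(-pOH)
[OH-] = 10^(-12.71)
[OH-] = 1.950e-13 M

1.950e-13 M


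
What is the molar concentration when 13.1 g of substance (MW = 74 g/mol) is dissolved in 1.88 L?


C = (mass / MW) / volume
C = (13.1 / 74) / 1.88
C = 0.0942 M

0.0942 M


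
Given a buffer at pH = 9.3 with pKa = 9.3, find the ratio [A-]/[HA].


[A-]/[HA] = 10^(pH - pKa)
= 10^(9.3 - 9.3)
= 1.0

1.0


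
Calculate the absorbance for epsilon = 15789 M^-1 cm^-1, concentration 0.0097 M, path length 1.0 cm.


A = epsilon * c * l
A = 15789 * 0.0097 * 1.0
A = 153.1533

153.1533


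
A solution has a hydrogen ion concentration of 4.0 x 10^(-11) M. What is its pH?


pH = -log10([H+])
pH = -log10(4.0 x 10^(-11))
pH = 10.3979

10.3979


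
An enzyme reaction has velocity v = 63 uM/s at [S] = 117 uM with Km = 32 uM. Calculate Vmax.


Vmax = v * (Km + [S]) / [S]
Vmax = 63 * (32 + 117) / 117
Vmax = 80.2308 uM/s

80.2308 uM/s


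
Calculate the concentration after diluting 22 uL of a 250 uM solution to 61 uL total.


C2 = C1 * V1 / V2
C2 = 250 * 22 / 61
C2 = 90.1639 uM

90.1639 uM


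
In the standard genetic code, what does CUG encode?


Standard genetic code lookup.
Codon CUG -> Leu

Leu


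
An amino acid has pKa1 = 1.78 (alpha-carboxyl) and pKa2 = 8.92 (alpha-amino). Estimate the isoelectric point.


pI = (pKa1 + pKa2) / 2
pI = (1.78 + 8.92) / 2
pI = 5.35

5.35


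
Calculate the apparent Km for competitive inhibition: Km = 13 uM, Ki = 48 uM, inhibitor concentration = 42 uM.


Km_app = Km * (1 + [I]/Ki)
Km_app = 13 * (1 + 42/48)
Km_app = 24.375 uM

24.375 uM


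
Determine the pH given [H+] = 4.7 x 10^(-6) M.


pH = -log10([H+])
pH = -log10(4.7 x 10^(-6))
pH = 5.3279

5.3279


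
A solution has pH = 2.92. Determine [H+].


[H+] = 10^(-pH)
[H+] = 10^(-2.92)
[H+] = 0.0012 M

0.0012 M


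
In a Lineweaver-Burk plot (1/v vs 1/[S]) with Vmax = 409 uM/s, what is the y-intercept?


y-intercept = 1/Vmax
= 1/409
= 0.0024 s/uM

0.0024 s/uM


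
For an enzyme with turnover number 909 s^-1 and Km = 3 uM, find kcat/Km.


Catalytic efficiency = kcat / Km
= 909 / 3
= 303.0 uM^-1*s^-1

303.0 uM^-1*s^-1


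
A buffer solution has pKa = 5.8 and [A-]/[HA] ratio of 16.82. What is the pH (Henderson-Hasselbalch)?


pH = pKa + log10([A-]/[HA])
pH = 5.8 + log10(16.82)
pH = 7.0258

7.0258


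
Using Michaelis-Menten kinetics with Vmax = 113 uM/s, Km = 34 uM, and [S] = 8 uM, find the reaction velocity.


v = Vmax * [S] / (Km + [S])
v = 113 * 8 / (34 + 8)
v = 21.5238 uM/s

21.5238 uM/s


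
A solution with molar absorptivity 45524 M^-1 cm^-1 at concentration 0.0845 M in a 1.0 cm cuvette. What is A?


A = epsilon * c * l
A = 45524 * 0.0845 * 1.0
A = 3846.778

3846.778


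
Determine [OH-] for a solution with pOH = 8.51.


[OH-] = 10^(-pOH)
[OH-] = 10^(-8.51)
[OH-] = 3.090e-09 M

3.090e-09 M


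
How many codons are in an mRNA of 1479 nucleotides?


codons = nucleotides / 3
codons = 1479 / 3 = 493

493


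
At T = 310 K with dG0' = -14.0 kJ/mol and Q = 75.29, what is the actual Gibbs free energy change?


dG = dG0' + RT * ln(Q) / 1000
dG = -14.0 + 8.314 * 310 * ln(75.29) / 1000
dG = -2.8624 kJ/mol

-2.8624 kJ/mol


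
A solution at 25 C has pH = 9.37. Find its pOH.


pOH = 14 - pH
pOH = 14 - 9.37
pOH = 4.63

4.63


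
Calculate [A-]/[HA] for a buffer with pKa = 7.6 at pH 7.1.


[A-]/[HA] = 10^(pH - pKa)
= 10^(7.1 - 7.6)
= 0.3162

0.3162


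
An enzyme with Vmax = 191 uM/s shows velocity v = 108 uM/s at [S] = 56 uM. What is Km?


Km = [S] * (Vmax - v) / v
Km = 56 * (191 - 108) / 108
Km = 43.037 uM

43.037 uM


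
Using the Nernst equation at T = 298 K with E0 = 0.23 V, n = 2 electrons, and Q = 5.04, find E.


E = E0 - (RT/nF) * ln(Q)
E = 0.23 - (8.314 * 298 / (2 * 96485)) * ln(5.04)
E = 0.2092 V

0.2092 V


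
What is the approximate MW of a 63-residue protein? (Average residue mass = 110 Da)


MW = n_residues * 110 Da
MW = 63 * 110
MW = 6930 Da

6930 Da


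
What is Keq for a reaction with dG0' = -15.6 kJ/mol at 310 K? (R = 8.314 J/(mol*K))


Keq = exp(-dG0 * 1000 / (R * T))
Keq = exp(-(-15.6) * 1000 / (8.314 * 310))
Keq = 425.2818

425.2818


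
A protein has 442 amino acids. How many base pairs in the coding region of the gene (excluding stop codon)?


Each amino acid = 1 codon = 3 bp
bp = 442 * 3 = 1326 bp

1326 bp


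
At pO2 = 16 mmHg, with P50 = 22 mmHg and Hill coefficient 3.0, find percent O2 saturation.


Y = pO2^n / (P50^n + pO2^n)
Y = 16^3.0 / (22^3.0 + 16^3.0)
Y = 27.78%

27.78%


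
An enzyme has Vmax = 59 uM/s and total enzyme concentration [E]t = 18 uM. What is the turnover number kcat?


kcat = Vmax / [E]t
kcat = 59 / 18
kcat = 3.2778 s^-1

3.2778 s^-1


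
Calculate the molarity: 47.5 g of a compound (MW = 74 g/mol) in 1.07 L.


C = (mass / MW) / volume
C = (47.5 / 74) / 1.07
C = 0.5999 M

0.5999 M


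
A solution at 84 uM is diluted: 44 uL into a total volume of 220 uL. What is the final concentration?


C2 = C1 * V1 / V2
C2 = 84 * 44 / 220
C2 = 16.8 uM

16.8 uM


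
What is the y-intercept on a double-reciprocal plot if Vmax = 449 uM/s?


y-intercept = 1/Vmax
= 1/449
= 0.0022 s/uM

0.0022 s/uM


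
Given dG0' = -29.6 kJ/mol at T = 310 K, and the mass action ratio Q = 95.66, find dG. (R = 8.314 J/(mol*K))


dG = dG0' + RT * ln(Q) / 1000
dG = -29.6 + 8.314 * 310 * ln(95.66) / 1000
dG = -17.8453 kJ/mol

-17.8453 kJ/mol


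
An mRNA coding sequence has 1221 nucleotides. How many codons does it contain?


codons = nucleotides / 3
codons = 1221 / 3 = 407

407


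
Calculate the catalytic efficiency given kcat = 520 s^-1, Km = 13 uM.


Catalytic efficiency = kcat / Km
= 520 / 13
= 40.0 uM^-1*s^-1

40.0 uM^-1*s^-1


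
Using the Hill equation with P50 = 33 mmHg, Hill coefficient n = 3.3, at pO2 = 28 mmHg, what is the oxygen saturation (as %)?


Y = pO2^n / (P50^n + pO2^n)
Y = 28^3.3 / (33^3.3 + 28^3.3)
Y = 36.77%

36.77%


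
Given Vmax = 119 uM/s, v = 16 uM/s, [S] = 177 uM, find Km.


Km = [S] * (Vmax - v) / v
Km = 177 * (119 - 16) / 16
Km = 1139.4375 uM

1139.4375 uM


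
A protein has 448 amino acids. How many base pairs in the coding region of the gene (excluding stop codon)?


Each amino acid = 1 codon = 3 bp
bp = 448 * 3 = 1344 bp

1344 bp


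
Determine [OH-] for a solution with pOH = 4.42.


[OH-] = 10^(-pOH)
[OH-] = 10^(-4.42)
[OH-] = 3.802e-05 M

3.802e-05 M


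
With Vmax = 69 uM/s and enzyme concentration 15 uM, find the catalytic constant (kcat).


kcat = Vmax / [E]t
kcat = 69 / 15
kcat = 4.6 s^-1

4.6 s^-1


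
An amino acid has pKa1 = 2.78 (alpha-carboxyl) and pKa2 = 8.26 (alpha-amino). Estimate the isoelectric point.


pI = (pKa1 + pKa2) / 2
pI = (2.78 + 8.26) / 2
pI = 5.52

5.52


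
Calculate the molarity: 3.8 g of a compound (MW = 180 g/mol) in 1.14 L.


C = (mass / MW) / volume
C = (3.8 / 180) / 1.14
C = 0.0185 M

0.0185 M


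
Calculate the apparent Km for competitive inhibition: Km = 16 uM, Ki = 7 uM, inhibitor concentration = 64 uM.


Km_app = Km * (1 + [I]/Ki)
Km_app = 16 * (1 + 64/7)
Km_app = 162.2857 uM

162.2857 uM


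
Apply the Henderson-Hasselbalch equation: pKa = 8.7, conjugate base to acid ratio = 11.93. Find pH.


pH = pKa + log10([A-]/[HA])
pH = 8.7 + log10(11.93)
pH = 9.7766

9.7766


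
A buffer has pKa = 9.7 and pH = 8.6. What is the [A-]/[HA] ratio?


[A-]/[HA] = 10^(pH - pKa)
= 10^(8.6 - 9.7)
= 0.0794

0.0794


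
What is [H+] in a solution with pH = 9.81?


[H+] = 10^(-pH)
[H+] = 10^(-9.81)
[H+] = 1.549e-10 M

1.549e-10 M


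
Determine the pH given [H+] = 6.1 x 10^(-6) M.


pH = -log10([H+])
pH = -log10(6.1 x 10^(-6))
pH = 5.2147

5.2147


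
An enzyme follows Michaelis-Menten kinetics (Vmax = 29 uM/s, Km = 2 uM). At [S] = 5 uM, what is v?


v = Vmax * [S] / (Km + [S])
v = 29 * 5 / (2 + 5)
v = 20.7143 uM/s

20.7143 uM/s


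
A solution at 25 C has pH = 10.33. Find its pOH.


pOH = 14 - pH
pOH = 14 - 10.33
pOH = 3.67

3.67


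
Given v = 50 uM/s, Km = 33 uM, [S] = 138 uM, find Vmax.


Vmax = v * (Km + [S]) / [S]
Vmax = 50 * (33 + 138) / 138
Vmax = 61.9565 uM/s

61.9565 uM/s


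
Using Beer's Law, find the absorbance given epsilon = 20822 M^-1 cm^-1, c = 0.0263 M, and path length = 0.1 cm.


A = epsilon * c * l
A = 20822 * 0.0263 * 0.1
A = 54.7619

54.7619


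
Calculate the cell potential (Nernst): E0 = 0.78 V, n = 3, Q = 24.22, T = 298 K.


E = E0 - (RT/nF) * ln(Q)
E = 0.78 - (8.314 * 298 / (3 * 96485)) * ln(24.22)
E = 0.7527 V

0.7527 V


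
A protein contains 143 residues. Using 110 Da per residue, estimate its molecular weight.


MW = n_residues * 110 Da
MW = 143 * 110
MW = 15730 Da

15730 Da


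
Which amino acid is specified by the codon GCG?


Standard genetic code lookup.
Codon GCG -> Ala

Ala


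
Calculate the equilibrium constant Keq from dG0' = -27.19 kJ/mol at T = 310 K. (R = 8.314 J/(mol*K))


Keq = exp(-dG0 * 1000 / (R * T))
Keq = exp(-(-27.19) * 1000 / (8.314 * 310))
Keq = 38163.5613

38163.5613


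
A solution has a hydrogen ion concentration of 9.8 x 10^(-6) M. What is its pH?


pH = -log10([H+])
pH = -log10(9.8 x 10^(-6))
pH = 5.0088

5.0088


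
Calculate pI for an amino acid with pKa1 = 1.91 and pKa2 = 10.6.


pI = (pKa1 + pKa2) / 2
pI = (1.91 + 10.6) / 2
pI = 6.255

6.255


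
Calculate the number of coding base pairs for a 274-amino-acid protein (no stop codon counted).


Each amino acid = 1 codon = 3 bp
bp = 274 * 3 = 822 bp

822 bp


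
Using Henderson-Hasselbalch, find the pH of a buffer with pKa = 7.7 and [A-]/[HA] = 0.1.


pH = pKa + log10([A-]/[HA])
pH = 7.7 + log10(0.1)
pH = 6.7

6.7


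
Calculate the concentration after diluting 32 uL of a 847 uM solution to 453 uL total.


C2 = C1 * V1 / V2
C2 = 847 * 32 / 453
C2 = 59.8322 uM

59.8322 uM


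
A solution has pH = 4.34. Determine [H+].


[H+] = 10^(-pH)
[H+] = 10^(-4.34)
[H+] = 4.571e-05 M

4.571e-05 M


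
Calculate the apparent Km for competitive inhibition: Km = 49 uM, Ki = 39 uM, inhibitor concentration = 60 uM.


Km_app = Km * (1 + [I]/Ki)
Km_app = 49 * (1 + 60/39)
Km_app = 124.3846 uM

124.3846 uM


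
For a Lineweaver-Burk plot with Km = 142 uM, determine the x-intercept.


x-intercept = -1/Km
= -1/142
= -0.007 1/uM

-0.007 1/uM


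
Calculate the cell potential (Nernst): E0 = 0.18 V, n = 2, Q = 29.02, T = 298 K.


E = E0 - (RT/nF) * ln(Q)
E = 0.18 - (8.314 * 298 / (2 * 96485)) * ln(29.02)
E = 0.1368 V

0.1368 V


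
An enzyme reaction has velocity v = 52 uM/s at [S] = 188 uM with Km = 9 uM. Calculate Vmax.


Vmax = v * (Km + [S]) / [S]
Vmax = 52 * (9 + 188) / 188
Vmax = 54.4894 uM/s

54.4894 uM/s


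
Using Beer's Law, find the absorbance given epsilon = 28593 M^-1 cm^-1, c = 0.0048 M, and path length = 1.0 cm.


A = epsilon * c * l
A = 28593 * 0.0048 * 1.0
A = 137.2464

137.2464


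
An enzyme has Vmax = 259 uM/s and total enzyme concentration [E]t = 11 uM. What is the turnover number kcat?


kcat = Vmax / [E]t
kcat = 259 / 11
kcat = 23.5455 s^-1

23.5455 s^-1


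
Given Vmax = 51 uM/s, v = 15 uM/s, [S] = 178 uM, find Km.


Km = [S] * (Vmax - v) / v
Km = 178 * (51 - 15) / 15
Km = 427.2 uM

427.2 uM


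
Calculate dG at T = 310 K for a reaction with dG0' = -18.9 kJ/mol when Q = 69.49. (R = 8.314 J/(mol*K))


dG = dG0' + RT * ln(Q) / 1000
dG = -18.9 + 8.314 * 310 * ln(69.49) / 1000
dG = -7.969 kJ/mol

-7.969 kJ/mol


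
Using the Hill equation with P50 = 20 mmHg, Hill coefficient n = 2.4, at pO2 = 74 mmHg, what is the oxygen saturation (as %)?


Y = pO2^n / (P50^n + pO2^n)
Y = 74^2.4 / (20^2.4 + 74^2.4)
Y = 95.85%

95.85%


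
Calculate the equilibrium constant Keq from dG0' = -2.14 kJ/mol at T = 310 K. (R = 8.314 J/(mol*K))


Keq = exp(-dG0 * 1000 / (R * T))
Keq = exp(-(-2.14) * 1000 / (8.314 * 310))
Keq = 2.294

2.294


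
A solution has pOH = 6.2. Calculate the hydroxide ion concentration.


[OH-] = 10^(-pOH)
[OH-] = 10^(-6.2)
[OH-] = 6.310e-07 M

6.310e-07 M


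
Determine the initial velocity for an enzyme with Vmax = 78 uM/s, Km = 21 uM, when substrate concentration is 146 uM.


v = Vmax * [S] / (Km + [S])
v = 78 * 146 / (21 + 146)
v = 68.1916 uM/s

68.1916 uM/s


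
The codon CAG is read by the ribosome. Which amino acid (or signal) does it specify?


Standard genetic code lookup.
Codon CAG -> Gln

Gln


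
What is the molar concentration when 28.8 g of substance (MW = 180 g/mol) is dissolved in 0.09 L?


C = (mass / MW) / volume
C = (28.8 / 180) / 0.09
C = 1.7778 M

1.7778 M


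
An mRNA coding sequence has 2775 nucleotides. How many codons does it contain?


codons = nucleotides / 3
codons = 2775 / 3 = 925

925


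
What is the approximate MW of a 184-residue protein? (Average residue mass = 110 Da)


MW = n_residues * 110 Da
MW = 184 * 110
MW = 20240 Da

20240 Da


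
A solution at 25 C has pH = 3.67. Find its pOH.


pOH = 14 - pH
pOH = 14 - 3.67
pOH = 10.33

10.33


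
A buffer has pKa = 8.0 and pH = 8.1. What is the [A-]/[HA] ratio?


[A-]/[HA] = 10^(pH - pKa)
= 10^(8.1 - 8.0)
= 1.2589

1.2589


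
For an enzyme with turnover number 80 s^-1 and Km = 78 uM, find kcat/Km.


Catalytic efficiency = kcat / Km
= 80 / 78
= 1.0256 uM^-1*s^-1

1.0256 uM^-1*s^-1


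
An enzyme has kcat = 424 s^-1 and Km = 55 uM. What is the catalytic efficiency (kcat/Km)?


Catalytic efficiency = kcat / Km
= 424 / 55
= 7.7091 uM^-1*s^-1

7.7091 uM^-1*s^-1


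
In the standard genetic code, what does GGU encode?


Standard genetic code lookup.
Codon GGU -> Gly

Gly


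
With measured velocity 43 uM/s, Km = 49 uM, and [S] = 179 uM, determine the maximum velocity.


Vmax = v * (Km + [S]) / [S]
Vmax = 43 * (49 + 179) / 179
Vmax = 54.7709 uM/s

54.7709 uM/s


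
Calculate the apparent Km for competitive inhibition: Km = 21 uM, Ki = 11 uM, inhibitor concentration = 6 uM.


Km_app = Km * (1 + [I]/Ki)
Km_app = 21 * (1 + 6/11)
Km_app = 32.4545 uM

32.4545 uM


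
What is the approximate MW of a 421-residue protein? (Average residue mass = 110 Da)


MW = n_residues * 110 Da
MW = 421 * 110
MW = 46310 Da

46310 Da


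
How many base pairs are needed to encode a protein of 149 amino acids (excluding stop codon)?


Each amino acid = 1 codon = 3 bp
bp = 149 * 3 = 447 bp

447 bp


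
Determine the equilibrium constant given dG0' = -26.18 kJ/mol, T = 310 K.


Keq = exp(-dG0 * 1000 / (R * T))
Keq = exp(-(-26.18) * 1000 / (8.314 * 310))
Keq = 25790.4501

25790.4501


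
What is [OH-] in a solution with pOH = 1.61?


[OH-] = 10^(-pOH)
[OH-] = 10^(-1.61)
[OH-] = 0.0245 M

0.0245 M


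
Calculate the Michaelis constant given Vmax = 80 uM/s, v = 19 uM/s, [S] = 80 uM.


Km = [S] * (Vmax - v) / v
Km = 80 * (80 - 19) / 19
Km = 256.8421 uM

256.8421 uM


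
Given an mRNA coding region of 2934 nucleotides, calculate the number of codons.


codons = nucleotides / 3
codons = 2934 / 3 = 978

978


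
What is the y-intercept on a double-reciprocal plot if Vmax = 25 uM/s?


y-intercept = 1/Vmax
= 1/25
= 0.04 s/uM

0.04 s/uM


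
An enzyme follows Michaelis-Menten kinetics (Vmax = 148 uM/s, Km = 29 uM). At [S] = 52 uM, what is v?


v = Vmax * [S] / (Km + [S])
v = 148 * 52 / (29 + 52)
v = 95.0123 uM/s

95.0123 uM/s


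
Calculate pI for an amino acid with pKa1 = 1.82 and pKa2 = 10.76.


pI = (pKa1 + pKa2) / 2
pI = (1.82 + 10.76) / 2
pI = 6.29

6.29


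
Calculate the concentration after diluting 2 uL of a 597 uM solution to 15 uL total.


C2 = C1 * V1 / V2
C2 = 597 * 2 / 15
C2 = 79.6 uM

79.6 uM


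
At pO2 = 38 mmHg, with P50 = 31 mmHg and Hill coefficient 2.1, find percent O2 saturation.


Y = pO2^n / (P50^n + pO2^n)
Y = 38^2.1 / (31^2.1 + 38^2.1)
Y = 60.53%

60.53%


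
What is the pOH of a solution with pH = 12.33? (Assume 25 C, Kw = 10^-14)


pOH = 14 - pH
pOH = 14 - 12.33
pOH = 1.67

1.67


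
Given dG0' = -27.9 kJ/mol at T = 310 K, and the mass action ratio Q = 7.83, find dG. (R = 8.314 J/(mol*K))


dG = dG0' + RT * ln(Q) / 1000
dG = -27.9 + 8.314 * 310 * ln(7.83) / 1000
dG = -22.5959 kJ/mol

-22.5959 kJ/mol


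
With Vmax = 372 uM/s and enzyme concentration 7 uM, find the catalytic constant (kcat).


kcat = Vmax / [E]t
kcat = 372 / 7
kcat = 53.1429 s^-1

53.1429 s^-1


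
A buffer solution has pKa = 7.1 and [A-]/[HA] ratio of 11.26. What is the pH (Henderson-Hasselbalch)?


pH = pKa + log10([A-]/[HA])
pH = 7.1 + log10(11.26)
pH = 8.1515

8.1515


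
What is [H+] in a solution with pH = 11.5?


[H+] = 10^(-pH)
[H+] = 10^(-11.5)
[H+] = 3.162e-12 M

3.162e-12 M


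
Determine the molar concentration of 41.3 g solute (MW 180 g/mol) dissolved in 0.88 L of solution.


C = (mass / MW) / volume
C = (41.3 / 180) / 0.88
C = 0.2607 M

0.2607 M


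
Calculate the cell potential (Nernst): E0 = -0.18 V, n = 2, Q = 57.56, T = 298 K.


E = E0 - (RT/nF) * ln(Q)
E = -0.18 - (8.314 * 298 / (2 * 96485)) * ln(57.56)
E = -0.232 V

-0.232 V


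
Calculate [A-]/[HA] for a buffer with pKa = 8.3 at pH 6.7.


[A-]/[HA] = 10^(pH - pKa)
= 10^(6.7 - 8.3)
= 0.0251

0.0251


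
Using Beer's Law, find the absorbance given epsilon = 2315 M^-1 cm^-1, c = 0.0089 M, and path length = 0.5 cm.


A = epsilon * c * l
A = 2315 * 0.0089 * 0.5
A = 10.3018

10.3018


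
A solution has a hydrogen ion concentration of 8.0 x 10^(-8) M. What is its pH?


pH = -log10([H+])
pH = -log10(8.0 x 10^(-8))
pH = 7.0969

7.0969


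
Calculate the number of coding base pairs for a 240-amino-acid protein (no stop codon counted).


Each amino acid = 1 codon = 3 bp
bp = 240 * 3 = 720 bp

720 bp


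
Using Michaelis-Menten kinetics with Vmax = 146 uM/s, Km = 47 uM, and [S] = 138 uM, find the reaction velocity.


v = Vmax * [S] / (Km + [S])
v = 146 * 138 / (47 + 138)
v = 108.9081 uM/s

108.9081 uM/s


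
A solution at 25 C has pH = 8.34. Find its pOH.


pOH = 14 - pH
pOH = 14 - 8.34
pOH = 5.66

5.66


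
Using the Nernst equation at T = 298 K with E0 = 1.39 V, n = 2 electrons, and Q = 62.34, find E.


E = E0 - (RT/nF) * ln(Q)
E = 1.39 - (8.314 * 298 / (2 * 96485)) * ln(62.34)
E = 1.3369 V

1.3369 V


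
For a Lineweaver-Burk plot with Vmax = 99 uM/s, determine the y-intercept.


y-intercept = 1/Vmax
= 1/99
= 0.0101 s/uM

0.0101 s/uM


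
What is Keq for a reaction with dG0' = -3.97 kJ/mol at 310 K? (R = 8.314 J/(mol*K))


Keq = exp(-dG0 * 1000 / (R * T))
Keq = exp(-(-3.97) * 1000 / (8.314 * 310))
Keq = 4.6662

4.6662


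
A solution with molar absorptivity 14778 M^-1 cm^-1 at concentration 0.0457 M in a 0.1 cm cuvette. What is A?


A = epsilon * c * l
A = 14778 * 0.0457 * 0.1
A = 67.5355

67.5355


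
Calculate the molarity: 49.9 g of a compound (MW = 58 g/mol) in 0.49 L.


C = (mass / MW) / volume
C = (49.9 / 58) / 0.49
C = 1.7558 M

1.7558 M


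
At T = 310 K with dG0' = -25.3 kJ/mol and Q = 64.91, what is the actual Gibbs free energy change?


dG = dG0' + RT * ln(Q) / 1000
dG = -25.3 + 8.314 * 310 * ln(64.91) / 1000
dG = -14.5448 kJ/mol

-14.5448 kJ/mol


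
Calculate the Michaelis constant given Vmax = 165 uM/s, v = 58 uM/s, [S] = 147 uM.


Km = [S] * (Vmax - v) / v
Km = 147 * (165 - 58) / 58
Km = 271.1897 uM

271.1897 uM


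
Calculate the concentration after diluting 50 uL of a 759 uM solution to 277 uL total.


C2 = C1 * V1 / V2
C2 = 759 * 50 / 277
C2 = 137.0036 uM

137.0036 uM


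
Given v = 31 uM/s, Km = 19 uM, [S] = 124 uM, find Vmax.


Vmax = v * (Km + [S]) / [S]
Vmax = 31 * (19 + 124) / 124
Vmax = 35.75 uM/s

35.75 uM/s


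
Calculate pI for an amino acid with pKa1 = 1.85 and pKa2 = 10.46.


pI = (pKa1 + pKa2) / 2
pI = (1.85 + 10.46) / 2
pI = 6.155

6.155


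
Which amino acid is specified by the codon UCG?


Standard genetic code lookup.
Codon UCG -> Ser

Ser


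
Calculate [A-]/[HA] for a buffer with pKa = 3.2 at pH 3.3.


[A-]/[HA] = 10^(pH - pKa)
= 10^(3.3 - 3.2)
= 1.2589

1.2589


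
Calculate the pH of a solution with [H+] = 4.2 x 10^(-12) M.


pH = -log10([H+])
pH = -log10(4.2 x 10^(-12))
pH = 11.3768

11.3768


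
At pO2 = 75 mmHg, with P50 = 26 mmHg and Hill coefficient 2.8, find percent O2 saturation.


Y = pO2^n / (P50^n + pO2^n)
Y = 75^2.8 / (26^2.8 + 75^2.8)
Y = 95.1%

95.1%


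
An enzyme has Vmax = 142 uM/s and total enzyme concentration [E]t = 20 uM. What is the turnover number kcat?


kcat = Vmax / [E]t
kcat = 142 / 20
kcat = 7.1 s^-1

7.1 s^-1


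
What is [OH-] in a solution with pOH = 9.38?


[OH-] = 10^(-pOH)
[OH-] = 10^(-9.38)
[OH-] = 4.169e-10 M

4.169e-10 M


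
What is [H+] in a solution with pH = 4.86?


[H+] = 10^(-pH)
[H+] = 10^(-4.86)
[H+] = 1.380e-05 M

1.380e-05 M


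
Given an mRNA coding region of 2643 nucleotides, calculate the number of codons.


codons = nucleotides / 3
codons = 2643 / 3 = 881

881


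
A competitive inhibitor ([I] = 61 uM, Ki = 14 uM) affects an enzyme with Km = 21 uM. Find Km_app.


Km_app = Km * (1 + [I]/Ki)
Km_app = 21 * (1 + 61/14)
Km_app = 112.5 uM

112.5 uM


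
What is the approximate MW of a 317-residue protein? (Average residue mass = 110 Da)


MW = n_residues * 110 Da
MW = 317 * 110
MW = 34870 Da

34870 Da


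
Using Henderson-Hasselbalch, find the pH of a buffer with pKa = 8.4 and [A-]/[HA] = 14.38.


pH = pKa + log10([A-]/[HA])
pH = 8.4 + log10(14.38)
pH = 9.5578

9.5578


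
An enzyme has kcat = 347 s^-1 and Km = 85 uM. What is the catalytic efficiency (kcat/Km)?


Catalytic efficiency = kcat / Km
= 347 / 85
= 4.0824 uM^-1*s^-1

4.0824 uM^-1*s^-1


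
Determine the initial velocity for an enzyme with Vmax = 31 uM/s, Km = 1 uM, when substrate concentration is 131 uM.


v = Vmax * [S] / (Km + [S])
v = 31 * 131 / (1 + 131)
v = 30.7652 uM/s

30.7652 uM/s


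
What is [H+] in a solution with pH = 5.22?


[H+] = 10^(-pH)
[H+] = 10^(-5.22)
[H+] = 6.026e-06 M

6.026e-06 M


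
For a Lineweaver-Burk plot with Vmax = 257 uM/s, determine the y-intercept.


y-intercept = 1/Vmax
= 1/257
= 0.0039 s/uM

0.0039 s/uM


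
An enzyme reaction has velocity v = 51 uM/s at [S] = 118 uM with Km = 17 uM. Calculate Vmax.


Vmax = v * (Km + [S]) / [S]
Vmax = 51 * (17 + 118) / 118
Vmax = 58.3475 uM/s

58.3475 uM/s


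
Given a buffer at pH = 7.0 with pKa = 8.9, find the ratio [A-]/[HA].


[A-]/[HA] = 10^(pH - pKa)
= 10^(7.0 - 8.9)
= 0.0126

0.0126


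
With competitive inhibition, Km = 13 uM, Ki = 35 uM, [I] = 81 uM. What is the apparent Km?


Km_app = Km * (1 + [I]/Ki)
Km_app = 13 * (1 + 81/35)
Km_app = 43.0857 uM

43.0857 uM


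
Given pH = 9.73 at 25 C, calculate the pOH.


pOH = 14 - pH
pOH = 14 - 9.73
pOH = 4.27

4.27


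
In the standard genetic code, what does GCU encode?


Standard genetic code lookup.
Codon GCU -> Ala

Ala


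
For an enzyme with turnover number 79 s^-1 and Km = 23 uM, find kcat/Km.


Catalytic efficiency = kcat / Km
= 79 / 23
= 3.4348 uM^-1*s^-1

3.4348 uM^-1*s^-1


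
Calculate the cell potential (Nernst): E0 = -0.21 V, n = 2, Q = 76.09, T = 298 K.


E = E0 - (RT/nF) * ln(Q)
E = -0.21 - (8.314 * 298 / (2 * 96485)) * ln(76.09)
E = -0.2656 V

-0.2656 V


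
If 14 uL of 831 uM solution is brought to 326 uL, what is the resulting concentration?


C2 = C1 * V1 / V2
C2 = 831 * 14 / 326
C2 = 35.6871 uM

35.6871 uM


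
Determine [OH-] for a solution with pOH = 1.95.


[OH-] = 10^(-pOH)
[OH-] = 10^(-1.95)
[OH-] = 0.0112 M

0.0112 M


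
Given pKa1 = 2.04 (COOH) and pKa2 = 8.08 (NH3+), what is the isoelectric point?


pI = (pKa1 + pKa2) / 2
pI = (2.04 + 8.08) / 2
pI = 5.06

5.06


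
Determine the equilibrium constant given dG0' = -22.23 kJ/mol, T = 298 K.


Keq = exp(-dG0 * 1000 / (R * T))
Keq = exp(-(-22.23) * 1000 / (8.314 * 298))
Keq = 7883.2382

7883.2382


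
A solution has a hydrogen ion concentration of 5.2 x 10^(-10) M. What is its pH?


pH = -log10([H+])
pH = -log10(5.2 x 10^(-10))
pH = 9.284

9.284


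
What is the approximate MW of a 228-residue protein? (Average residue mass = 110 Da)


MW = n_residues * 110 Da
MW = 228 * 110
MW = 25080 Da

25080 Da


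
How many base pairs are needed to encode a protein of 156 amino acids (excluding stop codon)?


Each amino acid = 1 codon = 3 bp
bp = 156 * 3 = 468 bp

468 bp


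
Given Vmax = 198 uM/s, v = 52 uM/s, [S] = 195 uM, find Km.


Km = [S] * (Vmax - v) / v
Km = 195 * (198 - 52) / 52
Km = 547.5 uM

547.5 uM


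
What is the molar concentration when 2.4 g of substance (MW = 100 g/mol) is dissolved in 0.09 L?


C = (mass / MW) / volume
C = (2.4 / 100) / 0.09
C = 0.2667 M

0.2667 M


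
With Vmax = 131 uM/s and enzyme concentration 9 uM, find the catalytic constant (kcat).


kcat = Vmax / [E]t
kcat = 131 / 9
kcat = 14.5556 s^-1

14.5556 s^-1


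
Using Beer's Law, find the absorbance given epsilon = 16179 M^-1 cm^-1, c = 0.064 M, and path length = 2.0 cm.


A = epsilon * c * l
A = 16179 * 0.064 * 2.0
A = 2070.912

2070.912


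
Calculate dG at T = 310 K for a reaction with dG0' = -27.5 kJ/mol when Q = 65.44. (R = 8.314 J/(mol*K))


dG = dG0' + RT * ln(Q) / 1000
dG = -27.5 + 8.314 * 310 * ln(65.44) / 1000
dG = -16.7238 kJ/mol

-16.7238 kJ/mol


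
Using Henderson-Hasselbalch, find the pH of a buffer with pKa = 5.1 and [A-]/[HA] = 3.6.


pH = pKa + log10([A-]/[HA])
pH = 5.1 + log10(3.6)
pH = 5.6563

5.6563


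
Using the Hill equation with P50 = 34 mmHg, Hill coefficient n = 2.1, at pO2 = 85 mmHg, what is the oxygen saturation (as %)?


Y = pO2^n / (P50^n + pO2^n)
Y = 85^2.1 / (34^2.1 + 85^2.1)
Y = 87.26%

87.26%


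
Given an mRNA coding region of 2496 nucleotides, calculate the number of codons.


codons = nucleotides / 3
codons = 2496 / 3 = 832

832


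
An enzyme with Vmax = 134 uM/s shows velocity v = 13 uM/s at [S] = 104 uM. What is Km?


Km = [S] * (Vmax - v) / v
Km = 104 * (134 - 13) / 13
Km = 968.0 uM

968.0 uM


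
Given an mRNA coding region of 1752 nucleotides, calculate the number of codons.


codons = nucleotides / 3
codons = 1752 / 3 = 584

584


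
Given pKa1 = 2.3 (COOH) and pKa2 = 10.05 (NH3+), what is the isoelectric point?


pI = (pKa1 + pKa2) / 2
pI = (2.3 + 10.05) / 2
pI = 6.175

6.175


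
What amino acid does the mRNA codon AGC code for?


Standard genetic code lookup.
Codon AGC -> Ser

Ser


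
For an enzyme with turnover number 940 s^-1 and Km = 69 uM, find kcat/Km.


Catalytic efficiency = kcat / Km
= 940 / 69
= 13.6232 uM^-1*s^-1

13.6232 uM^-1*s^-1


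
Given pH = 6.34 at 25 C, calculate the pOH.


pOH = 14 - pH
pOH = 14 - 6.34
pOH = 7.66

7.66


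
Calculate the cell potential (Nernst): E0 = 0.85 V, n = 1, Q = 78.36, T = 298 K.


E = E0 - (RT/nF) * ln(Q)
E = 0.85 - (8.314 * 298 / (1 * 96485)) * ln(78.36)
E = 0.738 V

0.738 V


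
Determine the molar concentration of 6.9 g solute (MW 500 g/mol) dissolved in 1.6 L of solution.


C = (mass / MW) / volume
C = (6.9 / 500) / 1.6
C = 0.0086 M

0.0086 M


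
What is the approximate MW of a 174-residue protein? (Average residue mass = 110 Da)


MW = n_residues * 110 Da
MW = 174 * 110
MW = 19140 Da

19140 Da


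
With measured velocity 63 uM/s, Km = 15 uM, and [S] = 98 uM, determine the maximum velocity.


Vmax = v * (Km + [S]) / [S]
Vmax = 63 * (15 + 98) / 98
Vmax = 72.6429 uM/s

72.6429 uM/s


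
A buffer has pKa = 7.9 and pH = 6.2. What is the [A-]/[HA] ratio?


[A-]/[HA] = 10^(pH - pKa)
= 10^(6.2 - 7.9)
= 0.02

0.02


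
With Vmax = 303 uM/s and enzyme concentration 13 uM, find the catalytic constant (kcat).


kcat = Vmax / [E]t
kcat = 303 / 13
kcat = 23.3077 s^-1

23.3077 s^-1


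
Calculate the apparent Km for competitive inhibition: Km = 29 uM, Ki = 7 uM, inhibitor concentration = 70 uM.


Km_app = Km * (1 + [I]/Ki)
Km_app = 29 * (1 + 70/7)
Km_app = 319.0 uM

319.0 uM


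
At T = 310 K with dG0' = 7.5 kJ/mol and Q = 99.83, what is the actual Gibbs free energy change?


dG = dG0' + RT * ln(Q) / 1000
dG = 7.5 + 8.314 * 310 * ln(99.83) / 1000
dG = 19.3647 kJ/mol

19.3647 kJ/mol


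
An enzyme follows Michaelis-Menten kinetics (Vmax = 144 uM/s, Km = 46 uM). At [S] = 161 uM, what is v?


v = Vmax * [S] / (Km + [S])
v = 144 * 161 / (46 + 161)
v = 112.0 uM/s

112.0 uM/s


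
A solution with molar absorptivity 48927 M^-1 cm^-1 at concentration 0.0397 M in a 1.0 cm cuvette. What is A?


A = epsilon * c * l
A = 48927 * 0.0397 * 1.0
A = 1942.4019

1942.4019


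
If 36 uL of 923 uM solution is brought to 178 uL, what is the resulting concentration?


C2 = C1 * V1 / V2
C2 = 923 * 36 / 178
C2 = 186.6742 uM

186.6742 uM


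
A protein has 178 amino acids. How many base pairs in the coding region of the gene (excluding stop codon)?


Each amino acid = 1 codon = 3 bp
bp = 178 * 3 = 534 bp

534 bp


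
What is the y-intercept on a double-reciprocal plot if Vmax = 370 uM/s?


y-intercept = 1/Vmax
= 1/370
= 0.0027 s/uM

0.0027 s/uM


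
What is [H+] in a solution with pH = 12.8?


[H+] = 10^(-pH)
[H+] = 10^(-12.8)
[H+] = 1.585e-13 M

1.585e-13 M


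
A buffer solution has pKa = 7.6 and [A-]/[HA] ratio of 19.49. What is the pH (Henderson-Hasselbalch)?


pH = pKa + log10([A-]/[HA])
pH = 7.6 + log10(19.49)
pH = 8.8898

8.8898


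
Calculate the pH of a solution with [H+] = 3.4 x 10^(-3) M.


pH = -log10([H+])
pH = -log10(3.4 x 10^(-3))
pH = 2.4685

2.4685


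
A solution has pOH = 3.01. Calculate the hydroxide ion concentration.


[OH-] = 10^(-pOH)
[OH-] = 10^(-3.01)
[OH-] = 9.772e-04 M

9.772e-04 M


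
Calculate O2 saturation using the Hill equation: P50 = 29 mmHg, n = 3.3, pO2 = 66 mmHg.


Y = pO2^n / (P50^n + pO2^n)
Y = 66^3.3 / (29^3.3 + 66^3.3)
Y = 93.78%

93.78%


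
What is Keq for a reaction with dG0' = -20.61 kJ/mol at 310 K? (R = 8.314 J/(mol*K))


Keq = exp(-dG0 * 1000 / (R * T))
Keq = exp(-(-20.61) * 1000 / (8.314 * 310))
Keq = 2970.8895

2970.8895


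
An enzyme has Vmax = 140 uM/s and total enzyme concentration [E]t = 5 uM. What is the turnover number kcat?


kcat = Vmax / [E]t
kcat = 140 / 5
kcat = 28.0 s^-1

28.0 s^-1


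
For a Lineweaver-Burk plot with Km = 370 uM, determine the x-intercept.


x-intercept = -1/Km
= -1/370
= -0.0027 1/uM

-0.0027 1/uM


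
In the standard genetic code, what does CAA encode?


Standard genetic code lookup.
Codon CAA -> Gln

Gln


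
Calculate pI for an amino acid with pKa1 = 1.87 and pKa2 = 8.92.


pI = (pKa1 + pKa2) / 2
pI = (1.87 + 8.92) / 2
pI = 5.395

5.395


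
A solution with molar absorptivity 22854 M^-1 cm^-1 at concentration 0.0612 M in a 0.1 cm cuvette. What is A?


A = epsilon * c * l
A = 22854 * 0.0612 * 0.1
A = 139.8665

139.8665


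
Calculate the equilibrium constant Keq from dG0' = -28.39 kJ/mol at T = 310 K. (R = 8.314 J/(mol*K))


Keq = exp(-dG0 * 1000 / (R * T))
Keq = exp(-(-28.39) * 1000 / (8.314 * 310))
Keq = 60793.172

60793.172


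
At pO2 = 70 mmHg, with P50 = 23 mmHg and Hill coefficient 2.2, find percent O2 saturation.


Y = pO2^n / (P50^n + pO2^n)
Y = 70^2.2 / (23^2.2 + 70^2.2)
Y = 92.05%

92.05%


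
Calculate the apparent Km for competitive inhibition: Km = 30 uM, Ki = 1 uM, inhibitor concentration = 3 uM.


Km_app = Km * (1 + [I]/Ki)
Km_app = 30 * (1 + 3/1)
Km_app = 120.0 uM

120.0 uM


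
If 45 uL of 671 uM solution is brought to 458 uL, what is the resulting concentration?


C2 = C1 * V1 / V2
C2 = 671 * 45 / 458
C2 = 65.9279 uM

65.9279 uM


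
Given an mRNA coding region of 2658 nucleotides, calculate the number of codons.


codons = nucleotides / 3
codons = 2658 / 3 = 886

886


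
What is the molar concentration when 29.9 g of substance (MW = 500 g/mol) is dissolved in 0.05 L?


C = (mass / MW) / volume
C = (29.9 / 500) / 0.05
C = 1.196 M

1.196 M


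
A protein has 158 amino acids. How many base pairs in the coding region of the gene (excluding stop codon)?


Each amino acid = 1 codon = 3 bp
bp = 158 * 3 = 474 bp

474 bp


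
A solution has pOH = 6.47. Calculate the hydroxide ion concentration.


[OH-] = 10^(-pOH)
[OH-] = 10^(-6.47)
[OH-] = 3.388e-07 M

3.388e-07 M


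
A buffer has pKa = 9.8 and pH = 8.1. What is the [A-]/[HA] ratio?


[A-]/[HA] = 10^(pH - pKa)
= 10^(8.1 - 9.8)
= 0.02

0.02


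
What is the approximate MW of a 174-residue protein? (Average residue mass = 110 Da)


MW = n_residues * 110 Da
MW = 174 * 110
MW = 19140 Da

19140 Da


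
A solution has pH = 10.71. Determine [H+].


[H+] = 10^(-pH)
[H+] = 10^(-10.71)
[H+] = 1.950e-11 M

1.950e-11 M


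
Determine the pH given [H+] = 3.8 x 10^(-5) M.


pH = -log10([H+])
pH = -log10(3.8 x 10^(-5))
pH = 4.4202

4.4202


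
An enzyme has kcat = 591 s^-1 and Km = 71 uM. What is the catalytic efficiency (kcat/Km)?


Catalytic efficiency = kcat / Km
= 591 / 71
= 8.3239 uM^-1*s^-1

8.3239 uM^-1*s^-1


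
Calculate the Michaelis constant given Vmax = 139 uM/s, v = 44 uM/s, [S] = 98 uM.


Km = [S] * (Vmax - v) / v
Km = 98 * (139 - 44) / 44
Km = 211.5909 uM

211.5909 uM


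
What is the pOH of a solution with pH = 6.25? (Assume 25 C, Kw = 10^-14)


pOH = 14 - pH
pOH = 14 - 6.25
pOH = 7.75

7.75


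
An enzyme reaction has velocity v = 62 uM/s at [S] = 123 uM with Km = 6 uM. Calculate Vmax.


Vmax = v * (Km + [S]) / [S]
Vmax = 62 * (6 + 123) / 123
Vmax = 65.0244 uM/s

65.0244 uM/s


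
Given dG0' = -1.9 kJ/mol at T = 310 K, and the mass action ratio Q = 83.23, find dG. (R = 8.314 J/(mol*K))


dG = dG0' + RT * ln(Q) / 1000
dG = -1.9 + 8.314 * 310 * ln(83.23) / 1000
dG = 9.496 kJ/mol

9.496 kJ/mol


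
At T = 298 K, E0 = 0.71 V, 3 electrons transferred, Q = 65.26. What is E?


E = E0 - (RT/nF) * ln(Q)
E = 0.71 - (8.314 * 298 / (3 * 96485)) * ln(65.26)
E = 0.6742 V

0.6742 V


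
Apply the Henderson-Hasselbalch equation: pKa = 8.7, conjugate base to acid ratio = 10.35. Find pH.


pH = pKa + log10([A-]/[HA])
pH = 8.7 + log10(10.35)
pH = 9.7149

9.7149


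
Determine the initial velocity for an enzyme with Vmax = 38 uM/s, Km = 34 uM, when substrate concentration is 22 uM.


v = Vmax * [S] / (Km + [S])
v = 38 * 22 / (34 + 22)
v = 14.9286 uM/s

14.9286 uM/s


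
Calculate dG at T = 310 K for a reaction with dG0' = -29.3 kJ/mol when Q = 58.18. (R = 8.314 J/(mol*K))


dG = dG0' + RT * ln(Q) / 1000
dG = -29.3 + 8.314 * 310 * ln(58.18) / 1000
dG = -18.8269 kJ/mol

-18.8269 kJ/mol


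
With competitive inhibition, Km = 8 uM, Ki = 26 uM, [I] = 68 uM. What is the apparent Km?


Km_app = Km * (1 + [I]/Ki)
Km_app = 8 * (1 + 68/26)
Km_app = 28.9231 uM

28.9231 uM


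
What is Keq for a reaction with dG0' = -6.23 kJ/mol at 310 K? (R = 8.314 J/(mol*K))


Keq = exp(-dG0 * 1000 / (R * T))
Keq = exp(-(-6.23) * 1000 / (8.314 * 310))
Keq = 11.2146

11.2146


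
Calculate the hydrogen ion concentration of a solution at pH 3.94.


[H+] = 10^(-pH)
[H+] = 10^(-3.94)
[H+] = 1.148e-04 M

1.148e-04 M


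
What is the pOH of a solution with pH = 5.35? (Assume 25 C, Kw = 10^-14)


pOH = 14 - pH
pOH = 14 - 5.35
pOH = 8.65

8.65


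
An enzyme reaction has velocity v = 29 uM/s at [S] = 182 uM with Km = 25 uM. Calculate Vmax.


Vmax = v * (Km + [S]) / [S]
Vmax = 29 * (25 + 182) / 182
Vmax = 32.9835 uM/s

32.9835 uM/s


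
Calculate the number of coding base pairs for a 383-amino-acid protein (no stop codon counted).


Each amino acid = 1 codon = 3 bp
bp = 383 * 3 = 1149 bp

1149 bp


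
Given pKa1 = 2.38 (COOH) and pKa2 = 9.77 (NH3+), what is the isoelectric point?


pI = (pKa1 + pKa2) / 2
pI = (2.38 + 9.77) / 2
pI = 6.075

6.075


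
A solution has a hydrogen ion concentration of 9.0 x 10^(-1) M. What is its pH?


pH = -log10([H+])
pH = -log10(9.0 x 10^(-1))
pH = 0.0458

0.0458


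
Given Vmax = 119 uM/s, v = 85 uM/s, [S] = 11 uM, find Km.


Km = [S] * (Vmax - v) / v
Km = 11 * (119 - 85) / 85
Km = 4.4 uM

4.4 uM


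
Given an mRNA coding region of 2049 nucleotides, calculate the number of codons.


codons = nucleotides / 3
codons = 2049 / 3 = 683

683


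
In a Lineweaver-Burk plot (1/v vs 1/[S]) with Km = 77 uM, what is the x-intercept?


x-intercept = -1/Km
= -1/77
= -0.013 1/uM

-0.013 1/uM


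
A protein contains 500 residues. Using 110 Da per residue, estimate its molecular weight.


MW = n_residues * 110 Da
MW = 500 * 110
MW = 55000 Da

55000 Da


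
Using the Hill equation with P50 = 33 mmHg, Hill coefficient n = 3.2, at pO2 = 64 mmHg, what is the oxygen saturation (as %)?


Y = pO2^n / (P50^n + pO2^n)
Y = 64^3.2 / (33^3.2 + 64^3.2)
Y = 89.28%

89.28%


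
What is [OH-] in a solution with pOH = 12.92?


[OH-] = 10^(-pOH)
[OH-] = 10^(-12.92)
[OH-] = 1.202e-13 M

1.202e-13 M


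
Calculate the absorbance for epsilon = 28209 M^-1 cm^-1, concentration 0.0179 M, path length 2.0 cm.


A = epsilon * c * l
A = 28209 * 0.0179 * 2.0
A = 1009.8822

1009.8822


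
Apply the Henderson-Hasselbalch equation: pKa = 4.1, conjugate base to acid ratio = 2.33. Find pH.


pH = pKa + log10([A-]/[HA])
pH = 4.1 + log10(2.33)
pH = 4.4674

4.4674


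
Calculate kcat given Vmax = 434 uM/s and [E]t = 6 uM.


kcat = Vmax / [E]t
kcat = 434 / 6
kcat = 72.3333 s^-1

72.3333 s^-1


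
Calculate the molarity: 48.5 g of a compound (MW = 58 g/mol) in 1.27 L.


C = (mass / MW) / volume
C = (48.5 / 58) / 1.27
C = 0.6584 M

0.6584 M


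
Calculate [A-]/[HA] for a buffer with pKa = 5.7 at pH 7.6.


[A-]/[HA] = 10^(pH - pKa)
= 10^(7.6 - 5.7)
= 79.4328

79.4328


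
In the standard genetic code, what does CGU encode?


Standard genetic code lookup.
Codon CGU -> Arg

Arg
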